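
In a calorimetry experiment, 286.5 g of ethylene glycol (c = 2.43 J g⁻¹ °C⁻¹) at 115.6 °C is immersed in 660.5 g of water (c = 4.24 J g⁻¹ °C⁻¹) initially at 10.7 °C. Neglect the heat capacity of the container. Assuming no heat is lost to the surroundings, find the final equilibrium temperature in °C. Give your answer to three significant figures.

T_f = 31.6 °C

Heat lost by ethylene glycol = heat gained by water.
(286.5)(2.43)(115.6 − T) = (660.5)(4.24)(T − 10.7)
696.195 (115.6 − T) = 2800.52 (T − 10.7)
80480 − 696.195 T = 2800.52 T − 29966
110446 = 3496.715 T
T = 31.59 °C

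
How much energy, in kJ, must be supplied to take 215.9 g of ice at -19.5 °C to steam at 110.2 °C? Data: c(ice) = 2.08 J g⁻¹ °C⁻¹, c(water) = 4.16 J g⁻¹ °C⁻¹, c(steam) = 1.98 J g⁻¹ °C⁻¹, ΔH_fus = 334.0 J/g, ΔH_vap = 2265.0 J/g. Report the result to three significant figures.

q1 (heat ice -19.5→0.0 °C): 215.9 × 2.08 × 19.5 = 8757 J
q2 (melt at 0 °C): 215.9 × 334.0 = 72111 J
q3 (heat water 0.0→100.0 °C): 215.9 × 4.16 × 100.0 = 89814 J
q4 (vaporize at 100 °C): 215.9 × 2265.0 = 489014 J
q5 (heat steam 100.0→110.2 °C): 215.9 × 1.98 × 10.2 = 4360 J
Total: 8757 + 72111 + 89814 + 489014 + 4360 = 664056 J = 664 kJ

q = 664 kJ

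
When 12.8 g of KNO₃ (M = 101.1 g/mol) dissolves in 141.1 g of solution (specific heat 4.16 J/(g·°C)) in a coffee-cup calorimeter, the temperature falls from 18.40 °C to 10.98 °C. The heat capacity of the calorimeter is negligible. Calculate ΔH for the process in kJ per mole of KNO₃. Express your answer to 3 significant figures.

ΔH = 34.4 kJ/mol

|ΔT| = |10.98 − 18.40| = 7.42 °C
|q_surr| = (141.1 × 4.16) × 7.42 = 586.976 × 7.42 = 4355 J
n(KNO₃) = 12.8 / 101.1 = 0.1266 mol
Temperature fell, so q_rxn = +|q_surr| = 4.355 kJ
ΔH = q_rxn / n = 34.40 kJ/mol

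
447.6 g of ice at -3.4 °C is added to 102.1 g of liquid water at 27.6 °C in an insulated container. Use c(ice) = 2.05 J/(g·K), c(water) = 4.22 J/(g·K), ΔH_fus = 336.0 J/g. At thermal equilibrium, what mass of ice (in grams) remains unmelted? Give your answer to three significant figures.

Heat to warm all ice to 0 °C: 447.6×2.05×3.4 = 3119.8 J
Heat released by water cooling to 0 °C: 102.1×4.22×27.6 = 11892 J
11892 J < 3119.8 + 447.6×336.0 = 153513.4 J, so not all ice melts; final T = 0 °C.
Heat left for melting: 11892 − 3119.8 = 8772.2 J
Mass melted = 8772.2 / 336.0 = 26.11 g
Ice remaining = 447.6 − 26.11 = 421.49 g

m_ice remaining = 421 g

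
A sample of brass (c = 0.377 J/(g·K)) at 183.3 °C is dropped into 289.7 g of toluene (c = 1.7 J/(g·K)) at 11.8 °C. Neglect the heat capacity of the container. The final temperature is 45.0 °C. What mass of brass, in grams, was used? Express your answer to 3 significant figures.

m = 314 g

q_gained = (289.7 × 1.7) × (45.0 − 11.8) = 16350 J
q_lost = m × 0.377 × (183.3 − 45.0) = 52.1391 m
m = 16350 / 52.1391 = 314 g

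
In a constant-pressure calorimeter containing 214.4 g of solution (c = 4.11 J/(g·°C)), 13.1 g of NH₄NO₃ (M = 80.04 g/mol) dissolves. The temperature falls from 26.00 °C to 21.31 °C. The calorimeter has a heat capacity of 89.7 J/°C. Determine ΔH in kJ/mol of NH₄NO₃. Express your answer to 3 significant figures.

ΔH = 27.8 kJ/mol

|ΔT| = |21.31 − 26.00| = 4.69 °C
|q_surr| = (214.4 × 4.11 + 89.7) × 4.69 = 970.884 × 4.69 = 4553 J
n(NH₄NO₃) = 13.1 / 80.04 = 0.1637 mol
Temperature fell, so q_rxn = +|q_surr| = 4.553 kJ
ΔH = q_rxn / n = 27.81 kJ/mol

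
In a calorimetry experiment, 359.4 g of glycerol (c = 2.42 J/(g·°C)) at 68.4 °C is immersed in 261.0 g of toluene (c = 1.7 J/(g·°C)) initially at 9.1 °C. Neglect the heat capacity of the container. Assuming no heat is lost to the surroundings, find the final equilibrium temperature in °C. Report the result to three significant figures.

T_f = 48.4 °C

Heat lost by glycerol = heat gained by toluene.
(359.4)(2.42)(68.4 − T) = (261.0)(1.7)(T − 9.1)
869.748 (68.4 − T) = 443.7 (T − 9.1)
59491 − 869.748 T = 443.7 T − 4037.7
63528.7 = 1313.448 T
T = 48.37 °C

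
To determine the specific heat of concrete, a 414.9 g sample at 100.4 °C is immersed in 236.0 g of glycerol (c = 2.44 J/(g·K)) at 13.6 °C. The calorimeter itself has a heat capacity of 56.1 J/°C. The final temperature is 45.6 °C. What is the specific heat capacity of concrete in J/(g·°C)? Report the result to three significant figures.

c = 0.889 J/(g·°C)

q_gained = (236.0 × 2.44 + 56.1) × (45.6 − 13.6) = 20220 J
q_lost = 414.9 × c × (100.4 − 45.6) = 22736.52 c
Set equal: c = 20220 / 22736.52 = 0.889 J/(g·°C)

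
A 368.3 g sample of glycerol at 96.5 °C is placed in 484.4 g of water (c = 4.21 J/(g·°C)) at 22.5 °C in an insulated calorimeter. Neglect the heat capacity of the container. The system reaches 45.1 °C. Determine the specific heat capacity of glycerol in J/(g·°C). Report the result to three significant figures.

q_gained = (484.4 × 4.21) × (45.1 − 22.5) = 46090 J
q_lost = 368.3 × c × (96.5 − 45.1) = 18930.62 c
Set equal: c = 46090 / 18930.62 = 2.43 J/(g·°C)

c = 2.43 J/(g·°C)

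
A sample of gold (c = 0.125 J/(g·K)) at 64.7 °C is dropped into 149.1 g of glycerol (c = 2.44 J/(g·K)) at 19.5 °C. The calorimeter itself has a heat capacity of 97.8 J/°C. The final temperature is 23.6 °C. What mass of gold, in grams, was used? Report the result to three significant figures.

m = 368 g

q_gained = (149.1 × 2.44 + 97.8) × (23.6 − 19.5) = 1893 J
q_lost = m × 0.125 × (64.7 − 23.6) = 5.1375 m
m = 1893 / 5.1375 = 368 g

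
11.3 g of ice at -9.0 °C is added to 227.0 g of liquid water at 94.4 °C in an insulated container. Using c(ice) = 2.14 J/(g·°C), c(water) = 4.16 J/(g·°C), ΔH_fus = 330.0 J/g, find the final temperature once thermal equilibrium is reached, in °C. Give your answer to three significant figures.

T_f = 85.9 °C

Heat to bring ice to 0 °C and melt it: q₁ = 11.3×2.14×9.0 + 11.3×330.0 = 3946.6 J
Heat the water can supply cooling to 0 °C: 227.0×4.16×94.4 = 89143.8 J > q₁, so all ice melts.
Energy balance: 227.0×4.16×(94.4 − T) = 3946.6 + 11.3×4.16×(T − 0)
944.32(94.4 − T) = 3946.6 + 47.008 T
89143.8 − 3946.6 = 991.328 T
T = 85197.2 / 991.328 = 85.94 °C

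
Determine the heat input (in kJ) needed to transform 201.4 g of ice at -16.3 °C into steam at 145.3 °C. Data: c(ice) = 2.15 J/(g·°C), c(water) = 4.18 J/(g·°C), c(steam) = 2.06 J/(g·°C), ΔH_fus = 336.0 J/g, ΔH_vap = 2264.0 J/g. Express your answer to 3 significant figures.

q1 (heat ice -16.3→0.0 °C): 201.4 × 2.15 × 16.3 = 7058 J
q2 (melt at 0 °C): 201.4 × 336.0 = 67670 J
q3 (heat water 0.0→100.0 °C): 201.4 × 4.18 × 100.0 = 84185 J
q4 (vaporize at 100 °C): 201.4 × 2264.0 = 455970 J
q5 (heat steam 100.0→145.3 °C): 201.4 × 2.06 × 45.3 = 18794 J
Total: 7058 + 67670 + 84185 + 455970 + 18794 = 633677 J = 634 kJ

q = 634 kJ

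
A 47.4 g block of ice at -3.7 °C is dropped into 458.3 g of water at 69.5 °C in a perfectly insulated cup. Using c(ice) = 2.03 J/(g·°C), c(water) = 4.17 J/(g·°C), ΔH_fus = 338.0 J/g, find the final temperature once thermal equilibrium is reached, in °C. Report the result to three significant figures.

T_f = 55.2 °C

Heat to bring ice to 0 °C and melt it: q₁ = 47.4×2.03×3.7 + 47.4×338.0 = 16377 J
Heat the water can supply cooling to 0 °C: 458.3×4.17×69.5 = 132822 J > q₁, so all ice melts.
Energy balance: 458.3×4.17×(69.5 − T) = 16377 + 47.4×4.17×(T − 0)
1911.111(69.5 − T) = 16377 + 197.658 T
132822 − 16377 = 2108.769 T
T = 116445 / 2108.769 = 55.22 °C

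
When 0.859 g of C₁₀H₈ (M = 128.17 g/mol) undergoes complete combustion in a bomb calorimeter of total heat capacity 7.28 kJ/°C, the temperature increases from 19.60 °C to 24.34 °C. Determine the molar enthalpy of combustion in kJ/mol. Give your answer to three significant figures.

ΔH = -5150 kJ/mol

ΔT = 24.34 − 19.60 = 4.74 °C
q_cal = C_cal × ΔT = 7.28 × 4.74 = 34.5072 kJ
n = 0.859 / 128.17 = 0.006702 mol
q_rxn = −q_cal = -34.5072 kJ
ΔH = -34.5072 / 0.006702 = -5149 kJ/mol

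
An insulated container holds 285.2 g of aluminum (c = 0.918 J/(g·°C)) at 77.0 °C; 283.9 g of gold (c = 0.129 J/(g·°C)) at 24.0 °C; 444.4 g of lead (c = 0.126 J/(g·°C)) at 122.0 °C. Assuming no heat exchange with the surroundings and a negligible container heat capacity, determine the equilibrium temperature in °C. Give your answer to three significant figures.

Σ mᵢcᵢ(T − Tᵢ) = 0  ⇒  T = Σ mᵢcᵢTᵢ / Σ mᵢcᵢ
Σ mᵢcᵢ = 285.2×0.918 + 283.9×0.129 + 444.4×0.126 = 354.4311
Σ mᵢcᵢTᵢ = 261.8136×77.0 + 36.6231×24.0 + 55.9944×122.0 = 27870
T = 27870 / 354.4311 = 78.63 °C

T_f = 78.6 °C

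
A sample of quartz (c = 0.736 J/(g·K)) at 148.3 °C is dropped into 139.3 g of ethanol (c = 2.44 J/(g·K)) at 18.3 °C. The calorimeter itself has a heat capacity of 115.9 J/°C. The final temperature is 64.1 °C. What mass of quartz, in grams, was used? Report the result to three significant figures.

q_gained = (139.3 × 2.44 + 115.9) × (64.1 − 18.3) = 20880 J
q_lost = m × 0.736 × (148.3 − 64.1) = 61.9712 m
m = 20880 / 61.9712 = 337 g

m = 337 g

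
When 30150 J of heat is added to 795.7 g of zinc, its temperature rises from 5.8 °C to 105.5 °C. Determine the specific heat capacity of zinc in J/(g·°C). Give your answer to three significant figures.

c = 0.380 J/(g·°C)

c = q / (m ΔT) = 30150 / (795.7 × 99.7)
c = 30150 / 79331.29 = 0.380 J/(g·°C)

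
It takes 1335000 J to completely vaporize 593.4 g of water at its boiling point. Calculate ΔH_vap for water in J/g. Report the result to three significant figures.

ΔH_vap = 2250 J/g

ΔH_vap = q / m = 1335000 / 593.4 = 2250 J/g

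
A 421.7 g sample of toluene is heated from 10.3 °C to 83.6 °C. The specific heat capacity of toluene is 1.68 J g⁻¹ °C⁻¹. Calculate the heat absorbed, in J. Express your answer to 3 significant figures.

q = m c ΔT = 421.7 × 1.68 × (83.6 − 10.3)
q = 421.7 × 1.68 × 73.3 = 51930 J

q = 51900 J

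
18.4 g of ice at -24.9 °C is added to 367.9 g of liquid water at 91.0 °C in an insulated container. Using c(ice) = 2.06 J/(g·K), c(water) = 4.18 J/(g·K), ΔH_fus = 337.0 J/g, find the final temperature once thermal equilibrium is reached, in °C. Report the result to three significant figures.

Heat to bring ice to 0 °C and melt it: q₁ = 18.4×2.06×24.9 + 18.4×337.0 = 7144.6 J
Heat the water can supply cooling to 0 °C: 367.9×4.18×91.0 = 139942 J > q₁, so all ice melts.
Energy balance: 367.9×4.18×(91.0 − T) = 7144.6 + 18.4×4.18×(T − 0)
1537.822(91.0 − T) = 7144.6 + 76.912 T
139942 − 7144.6 = 1614.734 T
T = 132797.4 / 1614.734 = 82.24 °C

T_f = 82.2 °C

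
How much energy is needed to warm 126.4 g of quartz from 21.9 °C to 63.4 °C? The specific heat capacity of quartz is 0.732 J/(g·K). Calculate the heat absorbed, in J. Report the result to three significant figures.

q = 3840 J

q = m c ΔT = 126.4 × 0.732 × (63.4 − 21.9)
q = 126.4 × 0.732 × 41.5 = 3840 J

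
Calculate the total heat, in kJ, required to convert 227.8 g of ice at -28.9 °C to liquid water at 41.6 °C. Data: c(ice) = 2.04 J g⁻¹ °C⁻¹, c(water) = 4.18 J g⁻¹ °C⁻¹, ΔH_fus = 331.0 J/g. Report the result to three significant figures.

q = 128 kJ

q1 (heat ice -28.9→0.0 °C): 227.8 × 2.04 × 28.9 = 13430 J
q2 (melt at 0 °C): 227.8 × 331.0 = 75402 J
q3 (heat water 0.0→41.6 °C): 227.8 × 4.18 × 41.6 = 39612 J
Total: 13430 + 75402 + 39612 = 128444 J = 128 kJ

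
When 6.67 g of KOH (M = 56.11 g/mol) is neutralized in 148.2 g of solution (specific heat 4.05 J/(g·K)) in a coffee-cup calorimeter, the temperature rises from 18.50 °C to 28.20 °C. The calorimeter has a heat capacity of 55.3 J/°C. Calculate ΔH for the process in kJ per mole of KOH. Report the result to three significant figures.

|ΔT| = |28.20 − 18.50| = 9.70 °C
|q_surr| = (148.2 × 4.05 + 55.3) × 9.70 = 655.51 × 9.70 = 6358 J
n(KOH) = 6.67 / 56.11 = 0.1189 mol
Temperature rose, so q_rxn = −|q_surr| = -6.358 kJ
ΔH = q_rxn / n = -53.47 kJ/mol

ΔH = -53.5 kJ/mol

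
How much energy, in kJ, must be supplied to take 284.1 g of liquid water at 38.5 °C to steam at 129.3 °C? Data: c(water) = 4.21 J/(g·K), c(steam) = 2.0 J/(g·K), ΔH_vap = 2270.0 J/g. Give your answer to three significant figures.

q = 735 kJ

q1 (heat water 38.5→100.0 °C): 284.1 × 4.21 × 61.5 = 73558 J
q2 (vaporize at 100 °C): 284.1 × 2270.0 = 644907 J
q3 (heat steam 100.0→129.3 °C): 284.1 × 2.0 × 29.3 = 16648 J
Total: 73558 + 644907 + 16648 = 735113 J = 735 kJ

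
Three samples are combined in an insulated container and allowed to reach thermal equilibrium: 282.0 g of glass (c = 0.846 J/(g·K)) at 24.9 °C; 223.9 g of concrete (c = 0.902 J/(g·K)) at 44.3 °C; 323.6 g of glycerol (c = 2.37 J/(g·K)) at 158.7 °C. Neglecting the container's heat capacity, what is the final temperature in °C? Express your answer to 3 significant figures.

Σ mᵢcᵢ(T − Tᵢ) = 0  ⇒  T = Σ mᵢcᵢTᵢ / Σ mᵢcᵢ
Σ mᵢcᵢ = 282.0×0.846 + 223.9×0.902 + 323.6×2.37 = 1207.4618
Σ mᵢcᵢTᵢ = 238.572×24.9 + 201.9578×44.3 + 766.932×158.7 = 136600
T = 136600 / 1207.4618 = 113.1 °C

T_f = 113 °C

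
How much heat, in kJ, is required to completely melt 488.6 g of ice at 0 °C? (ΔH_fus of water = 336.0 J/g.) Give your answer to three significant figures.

q = 164 kJ

q = m × ΔH_fus = 488.6 × 336.0 = 164200 J = 164 kJ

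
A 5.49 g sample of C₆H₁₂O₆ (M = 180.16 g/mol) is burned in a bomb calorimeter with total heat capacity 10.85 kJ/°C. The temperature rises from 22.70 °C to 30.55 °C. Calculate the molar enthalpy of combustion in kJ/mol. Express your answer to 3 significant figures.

ΔH = -2800 kJ/mol

ΔT = 30.55 − 22.70 = 7.85 °C
q_cal = C_cal × ΔT = 10.85 × 7.85 = 85.1725 kJ
n = 5.49 / 180.16 = 0.03047 mol
q_rxn = −q_cal = -85.1725 kJ
ΔH = -85.1725 / 0.03047 = -2795 kJ/mol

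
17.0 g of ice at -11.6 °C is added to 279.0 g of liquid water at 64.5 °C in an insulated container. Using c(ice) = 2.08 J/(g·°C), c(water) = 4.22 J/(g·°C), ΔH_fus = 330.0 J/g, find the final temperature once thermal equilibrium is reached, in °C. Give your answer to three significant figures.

T_f = 56.0 °C

Heat to bring ice to 0 °C and melt it: q₁ = 17.0×2.08×11.6 + 17.0×330.0 = 6020.2 J
Heat the water can supply cooling to 0 °C: 279.0×4.22×64.5 = 75941.0 J > q₁, so all ice melts.
Energy balance: 279.0×4.22×(64.5 − T) = 6020.2 + 17.0×4.22×(T − 0)
1177.38(64.5 − T) = 6020.2 + 71.74 T
75941.0 − 6020.2 = 1249.12 T
T = 69920.8 / 1249.12 = 55.98 °C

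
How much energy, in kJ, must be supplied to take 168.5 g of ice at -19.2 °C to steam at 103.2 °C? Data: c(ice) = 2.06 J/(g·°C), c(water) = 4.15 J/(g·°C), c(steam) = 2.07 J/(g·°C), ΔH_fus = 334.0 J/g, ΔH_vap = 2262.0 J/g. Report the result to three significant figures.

q1 (heat ice -19.2→0.0 °C): 168.5 × 2.06 × 19.2 = 6665 J
q2 (melt at 0 °C): 168.5 × 334.0 = 56279 J
q3 (heat water 0.0→100.0 °C): 168.5 × 4.15 × 100.0 = 69928 J
q4 (vaporize at 100 °C): 168.5 × 2262.0 = 381147 J
q5 (heat steam 100.0→103.2 °C): 168.5 × 2.07 × 3.2 = 1116 J
Total: 6665 + 56279 + 69928 + 381147 + 1116 = 515135 J = 515 kJ

q = 515 kJ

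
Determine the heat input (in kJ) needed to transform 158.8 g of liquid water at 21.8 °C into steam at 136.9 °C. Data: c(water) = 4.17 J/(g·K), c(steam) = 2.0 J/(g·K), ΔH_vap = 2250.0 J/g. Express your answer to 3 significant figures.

q = 421 kJ

q1 (heat water 21.8→100.0 °C): 158.8 × 4.17 × 78.2 = 51784 J
q2 (vaporize at 100 °C): 158.8 × 2250.0 = 357300 J
q3 (heat steam 100.0→136.9 °C): 158.8 × 2.0 × 36.9 = 11719 J
Total: 51784 + 357300 + 11719 = 420803 J = 421 kJ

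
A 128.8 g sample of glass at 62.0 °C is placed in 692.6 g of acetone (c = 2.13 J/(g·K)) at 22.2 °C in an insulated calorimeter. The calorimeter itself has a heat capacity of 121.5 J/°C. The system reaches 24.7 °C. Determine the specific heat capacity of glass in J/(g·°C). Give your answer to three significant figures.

q_gained = (692.6 × 2.13 + 121.5) × (24.7 − 22.2) = 3992 J
q_lost = 128.8 × c × (62.0 − 24.7) = 4804.24 c
Set equal: c = 3992 / 4804.24 = 0.831 J/(g·°C)

c = 0.831 J/(g·°C)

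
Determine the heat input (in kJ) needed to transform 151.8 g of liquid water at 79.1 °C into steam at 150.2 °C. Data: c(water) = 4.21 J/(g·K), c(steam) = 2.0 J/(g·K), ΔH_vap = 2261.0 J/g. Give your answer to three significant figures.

q = 372 kJ

q1 (heat water 79.1→100.0 °C): 151.8 × 4.21 × 20.9 = 13357 J
q2 (vaporize at 100 °C): 151.8 × 2261.0 = 343220 J
q3 (heat steam 100.0→150.2 °C): 151.8 × 2.0 × 50.2 = 15241 J
Total: 13357 + 343220 + 15241 = 371818 J = 372 kJ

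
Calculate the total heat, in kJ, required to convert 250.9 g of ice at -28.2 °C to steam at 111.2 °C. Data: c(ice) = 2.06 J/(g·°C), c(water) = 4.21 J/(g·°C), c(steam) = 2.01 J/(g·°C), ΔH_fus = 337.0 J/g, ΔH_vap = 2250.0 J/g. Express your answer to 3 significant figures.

q = 775 kJ

q1 (heat ice -28.2→0.0 °C): 250.9 × 2.06 × 28.2 = 14575 J
q2 (melt at 0 °C): 250.9 × 337.0 = 84553 J
q3 (heat water 0.0→100.0 °C): 250.9 × 4.21 × 100.0 = 105629 J
q4 (vaporize at 100 °C): 250.9 × 2250.0 = 564525 J
q5 (heat steam 100.0→111.2 °C): 250.9 × 2.01 × 11.2 = 5648 J
Total: 14575 + 84553 + 105629 + 564525 + 5648 = 774930 J = 775 kJ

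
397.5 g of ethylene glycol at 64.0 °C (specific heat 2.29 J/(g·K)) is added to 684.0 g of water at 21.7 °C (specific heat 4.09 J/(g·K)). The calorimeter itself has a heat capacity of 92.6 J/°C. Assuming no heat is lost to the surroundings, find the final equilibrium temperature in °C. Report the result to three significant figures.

T_f = 31.8 °C

Heat lost by ethylene glycol = heat gained by water + calorimeter.
(397.5)(2.29)(64.0 − T) = [(684.0)(4.09) + 92.6](T − 21.7)
910.275 (64.0 − T) = 2890.16 (T − 21.7)
58258 − 910.275 T = 2890.16 T − 62716
120974 = 3800.435 T
T = 31.83 °C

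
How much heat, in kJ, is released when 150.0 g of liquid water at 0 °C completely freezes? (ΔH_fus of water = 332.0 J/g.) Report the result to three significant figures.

q = m × ΔH_fus = 150.0 × 332.0 = 49800 J = 49.8 kJ

q = 49.8 kJ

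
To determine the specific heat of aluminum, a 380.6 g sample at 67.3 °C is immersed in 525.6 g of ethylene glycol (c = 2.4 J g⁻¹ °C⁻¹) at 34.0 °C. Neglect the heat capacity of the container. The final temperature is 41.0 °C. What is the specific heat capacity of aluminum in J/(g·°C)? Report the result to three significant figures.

q_gained = (525.6 × 2.4) × (41.0 − 34.0) = 8830 J
q_lost = 380.6 × c × (67.3 − 41.0) = 10009.78 c
Set equal: c = 8830 / 10009.78 = 0.882 J/(g·°C)

c = 0.882 J/(g·°C)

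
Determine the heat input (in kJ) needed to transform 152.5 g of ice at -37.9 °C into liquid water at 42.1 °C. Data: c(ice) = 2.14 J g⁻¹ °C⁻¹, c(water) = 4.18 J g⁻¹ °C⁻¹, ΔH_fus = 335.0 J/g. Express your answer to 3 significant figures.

q = 90.3 kJ

q1 (heat ice -37.9→0.0 °C): 152.5 × 2.14 × 37.9 = 12369 J
q2 (melt at 0 °C): 152.5 × 335.0 = 51088 J
q3 (heat water 0.0→42.1 °C): 152.5 × 4.18 × 42.1 = 26837 J
Total: 12369 + 51088 + 26837 = 90294 J = 90.3 kJ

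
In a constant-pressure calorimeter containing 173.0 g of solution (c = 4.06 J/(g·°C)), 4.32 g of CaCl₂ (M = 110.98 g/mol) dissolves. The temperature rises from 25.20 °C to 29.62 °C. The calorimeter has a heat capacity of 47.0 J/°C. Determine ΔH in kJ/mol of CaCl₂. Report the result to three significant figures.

|ΔT| = |29.62 − 25.20| = 4.42 °C
|q_surr| = (173.0 × 4.06 + 47.0) × 4.42 = 749.38 × 4.42 = 3312 J
n(CaCl₂) = 4.32 / 110.98 = 0.03893 mol
Temperature rose, so q_rxn = −|q_surr| = -3.312 kJ
ΔH = q_rxn / n = -85.08 kJ/mol

ΔH = -85.1 kJ/mol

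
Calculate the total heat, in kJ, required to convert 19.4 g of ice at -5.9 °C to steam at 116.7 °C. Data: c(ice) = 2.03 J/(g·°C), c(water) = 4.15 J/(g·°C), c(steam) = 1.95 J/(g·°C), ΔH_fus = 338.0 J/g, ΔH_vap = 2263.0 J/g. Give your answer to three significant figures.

q = 59.4 kJ

q1 (heat ice -5.9→0.0 °C): 19.4 × 2.03 × 5.9 = 232 J
q2 (melt at 0 °C): 19.4 × 338.0 = 6557 J
q3 (heat water 0.0→100.0 °C): 19.4 × 4.15 × 100.0 = 8051 J
q4 (vaporize at 100 °C): 19.4 × 2263.0 = 43902 J
q5 (heat steam 100.0→116.7 °C): 19.4 × 1.95 × 16.7 = 632 J
Total: 232 + 6557 + 8051 + 43902 + 632 = 59374 J = 59.4 kJ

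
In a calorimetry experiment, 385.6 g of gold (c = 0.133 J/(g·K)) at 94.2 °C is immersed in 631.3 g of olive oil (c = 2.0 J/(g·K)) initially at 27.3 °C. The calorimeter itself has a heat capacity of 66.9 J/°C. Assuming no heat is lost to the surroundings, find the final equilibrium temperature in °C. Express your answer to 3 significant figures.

Heat lost by gold = heat gained by olive oil + calorimeter.
(385.6)(0.133)(94.2 − T) = [(631.3)(2.0) + 66.9](T − 27.3)
51.2848 (94.2 − T) = 1329.5 (T − 27.3)
4831.0 − 51.2848 T = 1329.5 T − 36295
41126.0 = 1380.7848 T
T = 29.78 °C

T_f = 29.8 °C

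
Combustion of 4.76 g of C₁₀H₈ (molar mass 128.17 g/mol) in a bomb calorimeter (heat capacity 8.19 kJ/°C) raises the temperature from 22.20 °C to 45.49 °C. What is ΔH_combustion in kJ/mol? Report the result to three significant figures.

ΔT = 45.49 − 22.20 = 23.29 °C
q_cal = C_cal × ΔT = 8.19 × 23.29 = 190.7451 kJ
n = 4.76 / 128.17 = 0.03714 mol
q_rxn = −q_cal = -190.7451 kJ
ΔH = -190.7451 / 0.03714 = -5136 kJ/mol

ΔH = -5140 kJ/mol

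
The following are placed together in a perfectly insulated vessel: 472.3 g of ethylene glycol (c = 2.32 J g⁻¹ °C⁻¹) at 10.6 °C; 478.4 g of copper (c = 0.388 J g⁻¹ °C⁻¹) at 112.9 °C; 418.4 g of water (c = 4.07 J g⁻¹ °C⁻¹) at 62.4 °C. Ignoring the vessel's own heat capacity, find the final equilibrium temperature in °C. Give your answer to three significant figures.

T_f = 46.5 °C

Σ mᵢcᵢ(T − Tᵢ) = 0  ⇒  T = Σ mᵢcᵢTᵢ / Σ mᵢcᵢ
Σ mᵢcᵢ = 472.3×2.32 + 478.4×0.388 + 418.4×4.07 = 2984.2432
Σ mᵢcᵢTᵢ = 1095.736×10.6 + 185.6192×112.9 + 1702.888×62.4 = 138830
T = 138830 / 2984.2432 = 46.52 °C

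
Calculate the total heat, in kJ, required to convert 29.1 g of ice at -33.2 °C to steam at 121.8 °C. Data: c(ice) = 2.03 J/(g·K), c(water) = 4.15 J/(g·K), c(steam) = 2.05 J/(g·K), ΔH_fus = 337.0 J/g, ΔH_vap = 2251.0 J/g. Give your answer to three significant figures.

q = 90.6 kJ

q1 (heat ice -33.2→0.0 °C): 29.1 × 2.03 × 33.2 = 1961 J
q2 (melt at 0 °C): 29.1 × 337.0 = 9807 J
q3 (heat water 0.0→100.0 °C): 29.1 × 4.15 × 100.0 = 12077 J
q4 (vaporize at 100 °C): 29.1 × 2251.0 = 65504 J
q5 (heat steam 100.0→121.8 °C): 29.1 × 2.05 × 21.8 = 1300 J
Total: 1961 + 9807 + 12077 + 65504 + 1300 = 90649 J = 90.6 kJ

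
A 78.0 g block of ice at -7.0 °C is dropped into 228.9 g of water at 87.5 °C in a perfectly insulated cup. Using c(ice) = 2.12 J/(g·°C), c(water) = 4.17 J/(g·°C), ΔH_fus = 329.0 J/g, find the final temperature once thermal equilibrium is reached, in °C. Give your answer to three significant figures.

Heat to bring ice to 0 °C and melt it: q₁ = 78.0×2.12×7.0 + 78.0×329.0 = 26820 J
Heat the water can supply cooling to 0 °C: 228.9×4.17×87.5 = 83519.9 J > q₁, so all ice melts.
Energy balance: 228.9×4.17×(87.5 − T) = 26820 + 78.0×4.17×(T − 0)
954.513(87.5 − T) = 26820 + 325.26 T
83519.9 − 26820 = 1279.773 T
T = 56699.9 / 1279.773 = 44.30 °C

T_f = 44.3 °C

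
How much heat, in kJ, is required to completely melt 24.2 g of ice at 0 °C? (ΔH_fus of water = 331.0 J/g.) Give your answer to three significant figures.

q = m × ΔH_fus = 24.2 × 331.0 = 8010 J = 8.01 kJ

q = 8.01 kJ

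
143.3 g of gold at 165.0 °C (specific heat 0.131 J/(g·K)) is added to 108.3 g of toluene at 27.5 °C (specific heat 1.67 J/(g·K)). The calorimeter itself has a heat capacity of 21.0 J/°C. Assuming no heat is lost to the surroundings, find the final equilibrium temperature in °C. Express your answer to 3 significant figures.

T_f = 39.2 °C

Heat lost by gold = heat gained by toluene + calorimeter.
(143.3)(0.131)(165.0 − T) = [(108.3)(1.67) + 21.0](T − 27.5)
18.7723 (165.0 − T) = 201.861 (T − 27.5)
3097.4 − 18.7723 T = 201.861 T − 5551.2
8648.6 = 220.6333 T
T = 39.20 °C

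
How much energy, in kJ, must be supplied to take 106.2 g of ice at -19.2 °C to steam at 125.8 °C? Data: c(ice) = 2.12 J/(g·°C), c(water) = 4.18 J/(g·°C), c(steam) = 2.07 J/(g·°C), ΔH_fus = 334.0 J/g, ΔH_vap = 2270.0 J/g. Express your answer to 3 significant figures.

q1 (heat ice -19.2→0.0 °C): 106.2 × 2.12 × 19.2 = 4323 J
q2 (melt at 0 °C): 106.2 × 334.0 = 35471 J
q3 (heat water 0.0→100.0 °C): 106.2 × 4.18 × 100.0 = 44392 J
q4 (vaporize at 100 °C): 106.2 × 2270.0 = 241074 J
q5 (heat steam 100.0→125.8 °C): 106.2 × 2.07 × 25.8 = 5672 J
Total: 4323 + 35471 + 44392 + 241074 + 5672 = 330932 J = 331 kJ

q = 331 kJ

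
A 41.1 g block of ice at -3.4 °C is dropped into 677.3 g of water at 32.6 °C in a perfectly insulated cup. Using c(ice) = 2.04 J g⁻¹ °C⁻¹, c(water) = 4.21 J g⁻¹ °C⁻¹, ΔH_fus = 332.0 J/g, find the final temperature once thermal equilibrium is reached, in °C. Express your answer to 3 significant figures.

T_f = 26.1 °C

Heat to bring ice to 0 °C and melt it: q₁ = 41.1×2.04×3.4 + 41.1×332.0 = 13930 J
Heat the water can supply cooling to 0 °C: 677.3×4.21×32.6 = 92956.7 J > q₁, so all ice melts.
Energy balance: 677.3×4.21×(32.6 − T) = 13930 + 41.1×4.21×(T − 0)
2851.433(32.6 − T) = 13930 + 173.031 T
92956.7 − 13930 = 3024.464 T
T = 79026.7 / 3024.464 = 26.13 °C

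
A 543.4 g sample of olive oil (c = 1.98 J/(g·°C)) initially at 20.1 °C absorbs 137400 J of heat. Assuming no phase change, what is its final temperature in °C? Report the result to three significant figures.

ΔT = q / (m c) = 137400 / (543.4 × 1.98) = 127.7 °C
T_f = 20.1 + 127.7 = 147.8 °C

T_f = 148 °C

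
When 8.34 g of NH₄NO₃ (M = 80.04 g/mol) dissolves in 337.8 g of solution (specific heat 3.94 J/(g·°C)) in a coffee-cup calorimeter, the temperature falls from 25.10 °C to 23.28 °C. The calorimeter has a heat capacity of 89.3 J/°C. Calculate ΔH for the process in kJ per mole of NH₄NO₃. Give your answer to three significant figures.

ΔH = 24.8 kJ/mol

|ΔT| = |23.28 − 25.10| = 1.82 °C
|q_surr| = (337.8 × 3.94 + 89.3) × 1.82 = 1420.232 × 1.82 = 2585 J
n(NH₄NO₃) = 8.34 / 80.04 = 0.1042 mol
Temperature fell, so q_rxn = +|q_surr| = 2.585 kJ
ΔH = q_rxn / n = 24.81 kJ/mol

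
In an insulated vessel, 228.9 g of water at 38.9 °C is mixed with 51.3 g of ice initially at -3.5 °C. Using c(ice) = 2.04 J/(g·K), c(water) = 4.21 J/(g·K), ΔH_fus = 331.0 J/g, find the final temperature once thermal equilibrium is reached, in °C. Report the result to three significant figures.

T_f = 17.1 °C

Heat to bring ice to 0 °C and melt it: q₁ = 51.3×2.04×3.5 + 51.3×331.0 = 17347 J
Heat the water can supply cooling to 0 °C: 228.9×4.21×38.9 = 37486.7 J > q₁, so all ice melts.
Energy balance: 228.9×4.21×(38.9 − T) = 17347 + 51.3×4.21×(T − 0)
963.669(38.9 − T) = 17347 + 215.973 T
37486.7 − 17347 = 1179.642 T
T = 20139.7 / 1179.642 = 17.07 °C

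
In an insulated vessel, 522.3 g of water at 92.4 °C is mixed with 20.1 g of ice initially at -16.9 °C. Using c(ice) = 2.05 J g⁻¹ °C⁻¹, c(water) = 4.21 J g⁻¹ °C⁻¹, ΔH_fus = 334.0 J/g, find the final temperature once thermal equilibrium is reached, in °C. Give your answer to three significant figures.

T_f = 85.7 °C

Heat to bring ice to 0 °C and melt it: q₁ = 20.1×2.05×16.9 + 20.1×334.0 = 7409.8 J
Heat the water can supply cooling to 0 °C: 522.3×4.21×92.4 = 203177 J > q₁, so all ice melts.
Energy balance: 522.3×4.21×(92.4 − T) = 7409.8 + 20.1×4.21×(T − 0)
2198.883(92.4 − T) = 7409.8 + 84.621 T
203177 − 7409.8 = 2283.504 T
T = 195767.2 / 2283.504 = 85.73 °C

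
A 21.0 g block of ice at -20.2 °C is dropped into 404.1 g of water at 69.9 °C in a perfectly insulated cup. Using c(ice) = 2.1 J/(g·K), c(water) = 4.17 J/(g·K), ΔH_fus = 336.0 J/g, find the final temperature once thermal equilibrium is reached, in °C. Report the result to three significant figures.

T_f = 62.0 °C

Heat to bring ice to 0 °C and melt it: q₁ = 21.0×2.1×20.2 + 21.0×336.0 = 7946.8 J
Heat the water can supply cooling to 0 °C: 404.1×4.17×69.9 = 117788 J > q₁, so all ice melts.
Energy balance: 404.1×4.17×(69.9 − T) = 7946.8 + 21.0×4.17×(T − 0)
1685.097(69.9 − T) = 7946.8 + 87.57 T
117788 − 7946.8 = 1772.667 T
T = 109841.2 / 1772.667 = 61.96 °C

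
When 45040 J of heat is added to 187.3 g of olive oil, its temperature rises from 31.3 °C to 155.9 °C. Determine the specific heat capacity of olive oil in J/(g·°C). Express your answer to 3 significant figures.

c = 1.93 J/(g·°C)

c = q / (m ΔT) = 45040 / (187.3 × 124.6)
c = 45040 / 23337.58 = 1.93 J/(g·°C)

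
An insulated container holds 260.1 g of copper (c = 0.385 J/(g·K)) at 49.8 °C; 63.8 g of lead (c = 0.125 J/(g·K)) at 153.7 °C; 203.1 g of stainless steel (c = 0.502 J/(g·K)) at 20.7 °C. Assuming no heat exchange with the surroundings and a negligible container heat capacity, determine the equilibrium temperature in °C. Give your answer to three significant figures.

Σ mᵢcᵢ(T − Tᵢ) = 0  ⇒  T = Σ mᵢcᵢTᵢ / Σ mᵢcᵢ
Σ mᵢcᵢ = 260.1×0.385 + 63.8×0.125 + 203.1×0.502 = 210.0697
Σ mᵢcᵢTᵢ = 100.1385×49.8 + 7.975×153.7 + 101.9562×20.7 = 8323.1
T = 8323.1 / 210.0697 = 39.62 °C

T_f = 39.6 °C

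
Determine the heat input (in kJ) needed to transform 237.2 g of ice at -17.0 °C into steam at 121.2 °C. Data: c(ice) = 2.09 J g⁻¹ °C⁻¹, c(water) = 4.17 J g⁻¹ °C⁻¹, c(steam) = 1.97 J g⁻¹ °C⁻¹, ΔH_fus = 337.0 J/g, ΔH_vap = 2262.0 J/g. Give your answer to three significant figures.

q = 734 kJ

q1 (heat ice -17.0→0.0 °C): 237.2 × 2.09 × 17.0 = 8428 J
q2 (melt at 0 °C): 237.2 × 337.0 = 79936 J
q3 (heat water 0.0→100.0 °C): 237.2 × 4.17 × 100.0 = 98912 J
q4 (vaporize at 100 °C): 237.2 × 2262.0 = 536546 J
q5 (heat steam 100.0→121.2 °C): 237.2 × 1.97 × 21.2 = 9906 J
Total: 8428 + 79936 + 98912 + 536546 + 9906 = 733728 J = 734 kJ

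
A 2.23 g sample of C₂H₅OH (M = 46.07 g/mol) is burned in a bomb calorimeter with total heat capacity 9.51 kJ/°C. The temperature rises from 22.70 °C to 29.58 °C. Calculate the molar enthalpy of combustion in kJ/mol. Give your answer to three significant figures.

ΔT = 29.58 − 22.70 = 6.88 °C
q_cal = C_cal × ΔT = 9.51 × 6.88 = 65.4288 kJ
n = 2.23 / 46.07 = 0.04840 mol
q_rxn = −q_cal = -65.4288 kJ
ΔH = -65.4288 / 0.04840 = -1352 kJ/mol

ΔH = -1350 kJ/mol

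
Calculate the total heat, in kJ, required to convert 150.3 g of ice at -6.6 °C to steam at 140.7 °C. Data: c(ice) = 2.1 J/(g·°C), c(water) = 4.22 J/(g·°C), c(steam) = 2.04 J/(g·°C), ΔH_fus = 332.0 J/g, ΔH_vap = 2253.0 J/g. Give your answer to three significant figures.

q = 467 kJ

q1 (heat ice -6.6→0.0 °C): 150.3 × 2.1 × 6.6 = 2083 J
q2 (melt at 0 °C): 150.3 × 332.0 = 49900 J
q3 (heat water 0.0→100.0 °C): 150.3 × 4.22 × 100.0 = 63427 J
q4 (vaporize at 100 °C): 150.3 × 2253.0 = 338626 J
q5 (heat steam 100.0→140.7 °C): 150.3 × 2.04 × 40.7 = 12479 J
Total: 2083 + 49900 + 63427 + 338626 + 12479 = 466515 J = 467 kJ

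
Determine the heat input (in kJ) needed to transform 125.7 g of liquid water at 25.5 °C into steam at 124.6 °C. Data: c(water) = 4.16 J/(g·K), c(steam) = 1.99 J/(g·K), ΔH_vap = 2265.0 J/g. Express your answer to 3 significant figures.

q = 330 kJ

q1 (heat water 25.5→100.0 °C): 125.7 × 4.16 × 74.5 = 38957 J
q2 (vaporize at 100 °C): 125.7 × 2265.0 = 284711 J
q3 (heat steam 100.0→124.6 °C): 125.7 × 1.99 × 24.6 = 6154 J
Total: 38957 + 284711 + 6154 = 329822 J = 330 kJ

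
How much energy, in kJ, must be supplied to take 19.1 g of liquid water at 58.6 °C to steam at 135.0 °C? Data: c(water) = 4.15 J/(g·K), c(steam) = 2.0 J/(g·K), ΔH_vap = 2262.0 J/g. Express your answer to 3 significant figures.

q1 (heat water 58.6→100.0 °C): 19.1 × 4.15 × 41.4 = 3282 J
q2 (vaporize at 100 °C): 19.1 × 2262.0 = 43204 J
q3 (heat steam 100.0→135.0 °C): 19.1 × 2.0 × 35.0 = 1337 J
Total: 3282 + 43204 + 1337 = 47823 J = 47.8 kJ

q = 47.8 kJ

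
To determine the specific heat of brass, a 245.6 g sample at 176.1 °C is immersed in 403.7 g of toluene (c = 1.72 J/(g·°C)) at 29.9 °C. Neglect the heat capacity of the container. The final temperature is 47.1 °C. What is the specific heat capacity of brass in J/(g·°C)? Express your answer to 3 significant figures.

c = 0.377 J/(g·°C)

q_gained = (403.7 × 1.72) × (47.1 − 29.9) = 11940 J
q_lost = 245.6 × c × (176.1 − 47.1) = 31682.4 c
Set equal: c = 11940 / 31682.4 = 0.377 J/(g·°C)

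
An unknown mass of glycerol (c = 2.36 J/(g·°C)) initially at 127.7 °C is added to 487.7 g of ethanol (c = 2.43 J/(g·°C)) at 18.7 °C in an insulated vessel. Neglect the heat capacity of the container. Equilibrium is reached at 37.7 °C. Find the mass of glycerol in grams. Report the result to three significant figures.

m = 106 g

q_gained = (487.7 × 2.43) × (37.7 − 18.7) = 22520 J
q_lost = m × 2.36 × (127.7 − 37.7) = 212.4 m
m = 22520 / 212.4 = 106 g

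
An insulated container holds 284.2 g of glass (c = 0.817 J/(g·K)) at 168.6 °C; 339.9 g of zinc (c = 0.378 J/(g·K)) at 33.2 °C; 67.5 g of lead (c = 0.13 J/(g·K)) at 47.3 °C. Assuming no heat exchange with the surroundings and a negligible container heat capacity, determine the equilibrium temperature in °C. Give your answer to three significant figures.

T_f = 119 °C

Σ mᵢcᵢ(T − Tᵢ) = 0  ⇒  T = Σ mᵢcᵢTᵢ / Σ mᵢcᵢ
Σ mᵢcᵢ = 284.2×0.817 + 339.9×0.378 + 67.5×0.13 = 369.4486
Σ mᵢcᵢTᵢ = 232.1914×168.6 + 128.4822×33.2 + 8.775×47.3 = 43828
T = 43828 / 369.4486 = 118.6 °C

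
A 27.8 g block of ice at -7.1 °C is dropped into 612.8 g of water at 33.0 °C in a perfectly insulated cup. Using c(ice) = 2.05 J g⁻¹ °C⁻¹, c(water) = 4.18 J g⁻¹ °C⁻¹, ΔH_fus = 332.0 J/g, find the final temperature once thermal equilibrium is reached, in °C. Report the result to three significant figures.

Heat to bring ice to 0 °C and melt it: q₁ = 27.8×2.05×7.1 + 27.8×332.0 = 9634.2 J
Heat the water can supply cooling to 0 °C: 612.8×4.18×33.0 = 84529.6 J > q₁, so all ice melts.
Energy balance: 612.8×4.18×(33.0 − T) = 9634.2 + 27.8×4.18×(T − 0)
2561.504(33.0 − T) = 9634.2 + 116.204 T
84529.6 − 9634.2 = 2677.708 T
T = 74895.4 / 2677.708 = 27.97 °C

T_f = 28.0 °C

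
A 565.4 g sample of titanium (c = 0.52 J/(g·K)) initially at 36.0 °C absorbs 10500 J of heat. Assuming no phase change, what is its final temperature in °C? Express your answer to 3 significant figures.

T_f = 71.7 °C

ΔT = q / (m c) = 10500 / (565.4 × 0.52) = 35.71 °C
T_f = 36.0 + 35.71 = 71.71 °C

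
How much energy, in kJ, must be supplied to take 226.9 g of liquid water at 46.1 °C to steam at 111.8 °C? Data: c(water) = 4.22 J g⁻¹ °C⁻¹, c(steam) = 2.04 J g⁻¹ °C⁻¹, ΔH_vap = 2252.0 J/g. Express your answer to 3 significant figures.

q1 (heat water 46.1→100.0 °C): 226.9 × 4.22 × 53.9 = 51610 J
q2 (vaporize at 100 °C): 226.9 × 2252.0 = 510979 J
q3 (heat steam 100.0→111.8 °C): 226.9 × 2.04 × 11.8 = 5462 J
Total: 51610 + 510979 + 5462 = 568051 J = 568 kJ

q = 568 kJ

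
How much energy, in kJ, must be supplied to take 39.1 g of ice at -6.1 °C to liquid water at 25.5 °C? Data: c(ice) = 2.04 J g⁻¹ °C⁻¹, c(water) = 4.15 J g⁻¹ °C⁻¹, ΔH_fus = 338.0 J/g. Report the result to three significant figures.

q1 (heat ice -6.1→0.0 °C): 39.1 × 2.04 × 6.1 = 487 J
q2 (melt at 0 °C): 39.1 × 338.0 = 13216 J
q3 (heat water 0.0→25.5 °C): 39.1 × 4.15 × 25.5 = 4138 J
Total: 487 + 13216 + 4138 = 17841 J = 17.8 kJ

q = 17.8 kJ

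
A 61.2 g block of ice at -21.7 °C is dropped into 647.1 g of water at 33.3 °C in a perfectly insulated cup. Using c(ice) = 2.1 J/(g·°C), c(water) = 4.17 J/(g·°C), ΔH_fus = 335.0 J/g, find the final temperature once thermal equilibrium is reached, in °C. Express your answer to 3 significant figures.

T_f = 22.5 °C

Heat to bring ice to 0 °C and melt it: q₁ = 61.2×2.1×21.7 + 61.2×335.0 = 23291 J
Heat the water can supply cooling to 0 °C: 647.1×4.17×33.3 = 89857.0 J > q₁, so all ice melts.
Energy balance: 647.1×4.17×(33.3 − T) = 23291 + 61.2×4.17×(T − 0)
2698.407(33.3 − T) = 23291 + 255.204 T
89857.0 − 23291 = 2953.611 T
T = 66566.0 / 2953.611 = 22.54 °C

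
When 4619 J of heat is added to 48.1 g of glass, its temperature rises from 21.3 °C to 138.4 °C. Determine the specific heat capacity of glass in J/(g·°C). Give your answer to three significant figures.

c = q / (m ΔT) = 4619 / (48.1 × 117.1)
c = 4619 / 5632.51 = 0.820 J/(g·°C)

c = 0.820 J/(g·°C)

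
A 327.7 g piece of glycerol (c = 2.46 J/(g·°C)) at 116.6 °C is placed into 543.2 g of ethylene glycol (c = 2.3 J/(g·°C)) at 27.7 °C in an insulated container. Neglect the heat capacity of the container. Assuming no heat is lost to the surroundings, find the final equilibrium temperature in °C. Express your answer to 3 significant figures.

T_f = 62.6 °C

Heat lost by glycerol = heat gained by ethylene glycol.
(327.7)(2.46)(116.6 − T) = (543.2)(2.3)(T − 27.7)
806.142 (116.6 − T) = 1249.36 (T − 27.7)
93996 − 806.142 T = 1249.36 T − 34607
128603 = 2055.502 T
T = 62.57 °C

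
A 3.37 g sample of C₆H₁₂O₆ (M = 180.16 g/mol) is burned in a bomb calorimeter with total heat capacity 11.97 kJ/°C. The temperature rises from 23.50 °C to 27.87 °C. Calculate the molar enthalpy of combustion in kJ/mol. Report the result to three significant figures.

ΔT = 27.87 − 23.50 = 4.37 °C
q_cal = C_cal × ΔT = 11.97 × 4.37 = 52.3089 kJ
n = 3.37 / 180.16 = 0.01871 mol
q_rxn = −q_cal = -52.3089 kJ
ΔH = -52.3089 / 0.01871 = -2796 kJ/mol

ΔH = -2800 kJ/mol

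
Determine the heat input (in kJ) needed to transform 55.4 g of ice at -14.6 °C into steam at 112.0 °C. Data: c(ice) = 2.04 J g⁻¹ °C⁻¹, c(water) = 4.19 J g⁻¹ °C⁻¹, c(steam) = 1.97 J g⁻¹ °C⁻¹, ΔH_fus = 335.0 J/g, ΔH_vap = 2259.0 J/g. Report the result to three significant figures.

q1 (heat ice -14.6→0.0 °C): 55.4 × 2.04 × 14.6 = 1650 J
q2 (melt at 0 °C): 55.4 × 335.0 = 18559 J
q3 (heat water 0.0→100.0 °C): 55.4 × 4.19 × 100.0 = 23213 J
q4 (vaporize at 100 °C): 55.4 × 2259.0 = 125149 J
q5 (heat steam 100.0→112.0 °C): 55.4 × 1.97 × 12.0 = 1310 J
Total: 1650 + 18559 + 23213 + 125149 + 1310 = 169881 J = 170 kJ

q = 170 kJ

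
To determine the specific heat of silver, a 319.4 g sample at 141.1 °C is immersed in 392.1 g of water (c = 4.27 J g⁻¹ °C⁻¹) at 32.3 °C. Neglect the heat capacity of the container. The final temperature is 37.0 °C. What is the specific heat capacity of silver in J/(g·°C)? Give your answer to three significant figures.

q_gained = (392.1 × 4.27) × (37.0 − 32.3) = 7869 J
q_lost = 319.4 × c × (141.1 − 37.0) = 33249.54 c
Set equal: c = 7869 / 33249.54 = 0.237 J/(g·°C)

c = 0.237 J/(g·°C)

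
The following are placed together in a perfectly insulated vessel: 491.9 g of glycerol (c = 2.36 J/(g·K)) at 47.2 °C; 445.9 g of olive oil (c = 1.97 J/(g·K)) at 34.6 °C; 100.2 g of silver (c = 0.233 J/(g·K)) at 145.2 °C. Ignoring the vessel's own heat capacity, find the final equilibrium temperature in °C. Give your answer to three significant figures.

Σ mᵢcᵢ(T − Tᵢ) = 0  ⇒  T = Σ mᵢcᵢTᵢ / Σ mᵢcᵢ
Σ mᵢcᵢ = 491.9×2.36 + 445.9×1.97 + 100.2×0.233 = 2062.6536
Σ mᵢcᵢTᵢ = 1160.884×47.2 + 878.423×34.6 + 23.3466×145.2 = 88577
T = 88577 / 2062.6536 = 42.94 °C

T_f = 42.9 °C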